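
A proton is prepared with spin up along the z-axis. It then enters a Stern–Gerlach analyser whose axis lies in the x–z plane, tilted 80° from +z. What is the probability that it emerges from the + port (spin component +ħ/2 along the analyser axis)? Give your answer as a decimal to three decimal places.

0.587

For spin-½, the probability of finding spin-up along an axis at angle θ to the initial spin direction is cos²(θ/2); spin-down is sin²(θ/2).
θ = 80°, so P = cos²(40°) ≈ 0.587.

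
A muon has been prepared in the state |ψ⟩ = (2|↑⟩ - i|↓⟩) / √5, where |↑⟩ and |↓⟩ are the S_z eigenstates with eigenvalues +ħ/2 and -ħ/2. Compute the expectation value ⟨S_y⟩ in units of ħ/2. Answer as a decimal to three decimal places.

-0.800

⟨σ_y⟩ = 2 Im(a* b)/(|a|²+|b|²) with a = 2, b = -i.
a* b = -2i, so ⟨σ_y⟩ = -4/5.
⟨S_y⟩ = (ħ/2)·⟨σ_y⟩.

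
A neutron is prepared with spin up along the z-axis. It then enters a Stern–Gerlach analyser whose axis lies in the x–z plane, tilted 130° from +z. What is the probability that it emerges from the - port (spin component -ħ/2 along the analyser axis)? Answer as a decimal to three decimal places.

0.821

For spin-½, the probability of finding spin-up along an axis at angle θ to the initial spin direction is cos²(θ/2); spin-down is sin²(θ/2).
θ = 130°, so P = sin²(65°) ≈ 0.821.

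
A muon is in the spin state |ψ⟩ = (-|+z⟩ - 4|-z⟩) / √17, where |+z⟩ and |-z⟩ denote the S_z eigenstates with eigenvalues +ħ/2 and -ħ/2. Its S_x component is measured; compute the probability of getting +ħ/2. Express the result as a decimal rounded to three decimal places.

|+x⟩ = (|+z⟩ + |-z⟩)/√2, so ⟨+x|ψ⟩ = (-5) / (√2·√17).
P = |-5|² / 34 = 25/34.

0.735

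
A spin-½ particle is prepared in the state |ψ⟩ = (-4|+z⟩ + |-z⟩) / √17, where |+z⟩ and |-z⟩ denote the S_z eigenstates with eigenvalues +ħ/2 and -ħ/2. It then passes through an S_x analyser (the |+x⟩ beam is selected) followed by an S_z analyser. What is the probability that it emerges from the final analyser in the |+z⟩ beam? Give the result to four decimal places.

First analyser (S_x): P(|+x⟩) = |⟨+x|ψ⟩|² = 9/34.
After stage 1 the state is |+x⟩; P(|+z⟩) = |⟨+z|+x⟩|² = 1/2.
Joint probability = 9/34 × 1/2 = 0.1324.

0.1324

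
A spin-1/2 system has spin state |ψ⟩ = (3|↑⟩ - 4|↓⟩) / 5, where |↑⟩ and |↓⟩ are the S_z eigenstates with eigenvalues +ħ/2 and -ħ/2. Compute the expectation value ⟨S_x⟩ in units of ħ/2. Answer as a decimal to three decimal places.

⟨σ_x⟩ = 2 Re(a* b)/(|a|²+|b|²) with a = 3, b = -4.
a* b = -12, so ⟨σ_x⟩ = -24/25.
⟨S_x⟩ = (ħ/2)·⟨σ_x⟩.

-0.960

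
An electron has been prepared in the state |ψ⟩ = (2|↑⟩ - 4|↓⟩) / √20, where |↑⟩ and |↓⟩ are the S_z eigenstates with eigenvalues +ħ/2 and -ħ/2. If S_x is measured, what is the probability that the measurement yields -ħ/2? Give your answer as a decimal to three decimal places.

0.900

|-x⟩ = (|↑⟩ - |↓⟩)/√2, so ⟨-x|ψ⟩ = (6) / (√2·√20).
P = |6|² / 40 = 36/40.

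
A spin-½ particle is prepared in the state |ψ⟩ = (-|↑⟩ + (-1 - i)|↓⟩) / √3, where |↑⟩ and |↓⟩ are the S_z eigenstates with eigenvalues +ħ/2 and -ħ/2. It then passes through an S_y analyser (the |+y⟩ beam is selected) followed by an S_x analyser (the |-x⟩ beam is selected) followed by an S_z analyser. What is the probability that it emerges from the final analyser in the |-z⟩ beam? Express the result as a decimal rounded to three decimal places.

0.208

First analyser (S_y): P(|+y⟩) = |⟨+y|ψ⟩|² = 5/6.
After stage 1 the state is |+y⟩; P(|-x⟩) = |⟨-x|+y⟩|² = 1/2.
After stage 2 the state is |-x⟩; P(|-z⟩) = |⟨-z|-x⟩|² = 1/2.
Joint probability = 5/6 × 1/2 × 1/2 = 0.208.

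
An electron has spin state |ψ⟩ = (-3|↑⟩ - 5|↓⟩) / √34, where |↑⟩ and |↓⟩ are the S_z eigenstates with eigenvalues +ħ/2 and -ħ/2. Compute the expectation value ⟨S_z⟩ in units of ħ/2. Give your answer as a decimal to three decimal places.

⟨σ_z⟩ = |a|² - |b|² divided by |a|²+|b|², with a, b the |↑⟩, |↓⟩ amplitudes.
= (9 - 25)/34 = -16/34.
⟨S_z⟩ = (ħ/2)·⟨σ_z⟩.

-0.471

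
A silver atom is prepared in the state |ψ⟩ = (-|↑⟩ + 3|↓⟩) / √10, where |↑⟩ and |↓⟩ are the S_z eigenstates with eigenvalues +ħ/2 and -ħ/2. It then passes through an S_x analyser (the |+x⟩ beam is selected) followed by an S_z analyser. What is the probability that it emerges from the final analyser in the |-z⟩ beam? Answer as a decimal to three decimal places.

First analyser (S_x): P(|+x⟩) = |⟨+x|ψ⟩|² = 4/20.
After stage 1 the state is |+x⟩; P(|-z⟩) = |⟨-z|+x⟩|² = 1/2.
Joint probability = 4/20 × 1/2 = 0.100.

0.100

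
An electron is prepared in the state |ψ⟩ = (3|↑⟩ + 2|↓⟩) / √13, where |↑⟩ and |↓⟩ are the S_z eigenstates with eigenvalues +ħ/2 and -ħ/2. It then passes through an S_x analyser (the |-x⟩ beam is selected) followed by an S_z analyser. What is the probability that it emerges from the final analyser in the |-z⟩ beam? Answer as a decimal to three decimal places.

0.019

First analyser (S_x): P(|-x⟩) = |⟨-x|ψ⟩|² = 1/26.
After stage 1 the state is |-x⟩; P(|-z⟩) = |⟨-z|-x⟩|² = 1/2.
Joint probability = 1/26 × 1/2 = 0.019.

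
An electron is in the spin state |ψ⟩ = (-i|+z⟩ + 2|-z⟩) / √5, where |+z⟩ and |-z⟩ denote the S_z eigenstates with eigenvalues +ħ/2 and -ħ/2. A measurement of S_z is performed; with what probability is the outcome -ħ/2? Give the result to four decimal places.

The -ħ/2 outcome corresponds to |-z⟩. Its amplitude in |ψ⟩ is 2/√5.
P = |2|² / 5 = 4/5.

0.8000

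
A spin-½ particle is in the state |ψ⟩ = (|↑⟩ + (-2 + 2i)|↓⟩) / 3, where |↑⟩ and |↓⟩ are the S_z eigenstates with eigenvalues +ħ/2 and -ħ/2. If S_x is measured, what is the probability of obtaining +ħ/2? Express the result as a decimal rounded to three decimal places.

0.278

|+x⟩ = (|↑⟩ + |↓⟩)/√2, so ⟨+x|ψ⟩ = (-1 + 2i) / (√2·3).
P = |-1 + 2i|² / 18 = 5/18.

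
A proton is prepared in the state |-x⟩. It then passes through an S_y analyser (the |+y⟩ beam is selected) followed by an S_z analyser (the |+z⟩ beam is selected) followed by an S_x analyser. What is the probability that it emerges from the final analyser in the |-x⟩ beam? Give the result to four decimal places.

First analyser (S_y): from |-x⟩, P(|+y⟩) = 1/2.
After stage 1 the state is |+y⟩; P(|+z⟩) = |⟨+z|+y⟩|² = 1/2.
After stage 2 the state is |+z⟩; P(|-x⟩) = |⟨-x|+z⟩|² = 1/2.
Joint probability = 1/2 × 1/2 × 1/2 = 0.1250.

0.1250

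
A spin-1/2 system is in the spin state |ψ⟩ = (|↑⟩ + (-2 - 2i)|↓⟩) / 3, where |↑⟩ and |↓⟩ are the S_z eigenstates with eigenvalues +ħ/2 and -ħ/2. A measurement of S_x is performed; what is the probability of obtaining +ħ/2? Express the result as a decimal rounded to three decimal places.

|+x⟩ = (|↑⟩ + |↓⟩)/√2, so ⟨+x|ψ⟩ = (-1 - 2i) / (√2·3).
P = |-1 - 2i|² / 18 = 5/18.

0.278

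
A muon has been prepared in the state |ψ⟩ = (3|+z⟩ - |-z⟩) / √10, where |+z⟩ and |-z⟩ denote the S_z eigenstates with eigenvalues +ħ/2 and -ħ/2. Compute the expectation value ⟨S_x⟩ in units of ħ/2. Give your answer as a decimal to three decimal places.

-0.600

⟨σ_x⟩ = 2 Re(a* b)/(|a|²+|b|²) with a = 3, b = -1.
a* b = -3, so ⟨σ_x⟩ = -6/10.
⟨S_x⟩ = (ħ/2)·⟨σ_x⟩.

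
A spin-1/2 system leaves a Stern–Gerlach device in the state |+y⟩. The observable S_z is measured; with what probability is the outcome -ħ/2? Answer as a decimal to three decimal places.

0.500

In the S_z basis, |+y⟩ = (|↑⟩ + i|↓⟩)/√2 and |-z⟩ = |↓⟩.
|⟨-z|+y⟩|² = 1/2.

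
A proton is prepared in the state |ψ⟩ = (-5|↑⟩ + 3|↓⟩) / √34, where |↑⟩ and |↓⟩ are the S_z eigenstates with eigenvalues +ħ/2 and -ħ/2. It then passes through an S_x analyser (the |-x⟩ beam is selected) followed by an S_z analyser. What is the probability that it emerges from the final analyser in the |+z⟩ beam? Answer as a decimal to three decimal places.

0.471

First analyser (S_x): P(|-x⟩) = |⟨-x|ψ⟩|² = 64/68.
After stage 1 the state is |-x⟩; P(|+z⟩) = |⟨+z|-x⟩|² = 1/2.
Joint probability = 64/68 × 1/2 = 0.471.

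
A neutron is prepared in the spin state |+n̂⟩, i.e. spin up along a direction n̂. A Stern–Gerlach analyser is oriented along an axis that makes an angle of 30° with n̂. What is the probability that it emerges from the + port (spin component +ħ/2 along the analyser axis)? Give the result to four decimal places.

For spin-½, the probability of finding spin-up along an axis at angle θ to the initial spin direction is cos²(θ/2); spin-down is sin²(θ/2).
θ = 30°, so P = cos²(15°) ≈ 0.9330.

0.9330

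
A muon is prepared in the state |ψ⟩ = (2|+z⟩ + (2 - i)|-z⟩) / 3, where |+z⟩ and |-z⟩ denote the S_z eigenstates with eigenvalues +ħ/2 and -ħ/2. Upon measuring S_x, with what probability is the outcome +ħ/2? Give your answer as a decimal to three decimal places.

|+x⟩ = (|+z⟩ + |-z⟩)/√2, so ⟨+x|ψ⟩ = (4 - i) / (√2·3).
P = |4 - i|² / 18 = 17/18.

0.944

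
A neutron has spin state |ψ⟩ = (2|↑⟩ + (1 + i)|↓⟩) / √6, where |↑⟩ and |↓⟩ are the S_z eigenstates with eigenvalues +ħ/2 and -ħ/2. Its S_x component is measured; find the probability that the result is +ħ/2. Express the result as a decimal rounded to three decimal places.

0.833

|+x⟩ = (|↑⟩ + |↓⟩)/√2, so ⟨+x|ψ⟩ = (3 + i) / (√2·√6).
P = |3 + i|² / 12 = 10/12.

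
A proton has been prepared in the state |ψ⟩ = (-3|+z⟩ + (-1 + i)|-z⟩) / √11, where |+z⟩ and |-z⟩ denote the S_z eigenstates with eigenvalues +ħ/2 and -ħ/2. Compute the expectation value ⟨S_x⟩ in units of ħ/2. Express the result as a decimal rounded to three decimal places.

0.545

⟨σ_x⟩ = 2 Re(a* b)/(|a|²+|b|²) with a = -3, b = (-1 + i).
a* b = (3 - 3i), so ⟨σ_x⟩ = 6/11.
⟨S_x⟩ = (ħ/2)·⟨σ_x⟩.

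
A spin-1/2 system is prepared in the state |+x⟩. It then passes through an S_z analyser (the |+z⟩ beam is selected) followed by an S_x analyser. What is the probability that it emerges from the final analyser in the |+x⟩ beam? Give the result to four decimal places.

First analyser (S_z): from |+x⟩, P(|+z⟩) = 1/2.
After stage 1 the state is |+z⟩; P(|+x⟩) = |⟨+x|+z⟩|² = 1/2.
Joint probability = 1/2 × 1/2 = 0.2500.

0.2500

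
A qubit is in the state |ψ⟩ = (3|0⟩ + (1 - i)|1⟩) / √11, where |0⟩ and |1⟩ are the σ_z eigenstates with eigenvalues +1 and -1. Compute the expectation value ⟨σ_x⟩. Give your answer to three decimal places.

⟨σ_x⟩ = 2 Re(a* b)/(|a|²+|b|²) with a = 3, b = (1 - i).
a* b = (3 - 3i), so ⟨σ_x⟩ = 6/11.

0.545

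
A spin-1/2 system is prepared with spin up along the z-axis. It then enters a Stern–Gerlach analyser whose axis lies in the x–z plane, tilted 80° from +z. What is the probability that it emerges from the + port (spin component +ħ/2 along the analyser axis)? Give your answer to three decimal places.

For spin-½, the probability of finding spin-up along an axis at angle θ to the initial spin direction is cos²(θ/2); spin-down is sin²(θ/2).
θ = 80°, so P = cos²(40°) ≈ 0.587.

0.587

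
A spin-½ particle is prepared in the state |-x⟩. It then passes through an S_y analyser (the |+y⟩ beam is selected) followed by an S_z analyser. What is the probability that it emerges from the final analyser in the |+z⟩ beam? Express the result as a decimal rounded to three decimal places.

First analyser (S_y): from |-x⟩, P(|+y⟩) = 1/2.
After stage 1 the state is |+y⟩; P(|+z⟩) = |⟨+z|+y⟩|² = 1/2.
Joint probability = 1/2 × 1/2 = 0.250.

0.250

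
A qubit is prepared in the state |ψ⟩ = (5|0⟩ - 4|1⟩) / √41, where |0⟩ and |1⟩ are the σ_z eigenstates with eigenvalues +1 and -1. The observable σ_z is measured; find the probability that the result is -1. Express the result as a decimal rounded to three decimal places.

0.390

The -1 outcome corresponds to |1⟩. Its amplitude in |ψ⟩ is -4/√41.
P = |-4|² / 41 = 16/41.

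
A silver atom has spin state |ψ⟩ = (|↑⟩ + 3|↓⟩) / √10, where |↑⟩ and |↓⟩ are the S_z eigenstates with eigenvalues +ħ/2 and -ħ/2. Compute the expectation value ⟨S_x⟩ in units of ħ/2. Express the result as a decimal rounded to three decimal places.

⟨σ_x⟩ = 2 Re(a* b)/(|a|²+|b|²) with a = 1, b = 3.
a* b = 3, so ⟨σ_x⟩ = 6/10.
⟨S_x⟩ = (ħ/2)·⟨σ_x⟩.

0.600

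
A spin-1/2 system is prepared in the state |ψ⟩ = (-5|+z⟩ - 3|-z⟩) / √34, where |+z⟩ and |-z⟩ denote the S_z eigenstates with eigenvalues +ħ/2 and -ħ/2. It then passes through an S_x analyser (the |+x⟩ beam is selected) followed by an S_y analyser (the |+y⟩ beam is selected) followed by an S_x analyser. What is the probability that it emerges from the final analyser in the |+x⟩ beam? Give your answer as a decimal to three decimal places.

0.235

First analyser (S_x): P(|+x⟩) = |⟨+x|ψ⟩|² = 64/68.
After stage 1 the state is |+x⟩; P(|+y⟩) = |⟨+y|+x⟩|² = 1/2.
After stage 2 the state is |+y⟩; P(|+x⟩) = |⟨+x|+y⟩|² = 1/2.
Joint probability = 64/68 × 1/2 × 1/2 = 0.235.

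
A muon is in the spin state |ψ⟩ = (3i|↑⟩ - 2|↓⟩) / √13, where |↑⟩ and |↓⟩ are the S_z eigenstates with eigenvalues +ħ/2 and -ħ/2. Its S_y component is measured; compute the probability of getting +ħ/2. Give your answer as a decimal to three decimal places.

0.962

|+y⟩ = (|↑⟩ + i|↓⟩)/√2, so ⟨+y|ψ⟩ = (5i) / (√2·√13).
P = |5i|² / 26 = 25/26.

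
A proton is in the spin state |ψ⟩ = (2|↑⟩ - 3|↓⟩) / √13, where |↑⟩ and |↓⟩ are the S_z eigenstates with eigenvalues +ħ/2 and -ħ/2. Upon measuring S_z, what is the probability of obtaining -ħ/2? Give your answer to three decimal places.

0.692

The -ħ/2 outcome corresponds to |↓⟩. Its amplitude in |ψ⟩ is -3/√13.
P = |-3|² / 13 = 9/13.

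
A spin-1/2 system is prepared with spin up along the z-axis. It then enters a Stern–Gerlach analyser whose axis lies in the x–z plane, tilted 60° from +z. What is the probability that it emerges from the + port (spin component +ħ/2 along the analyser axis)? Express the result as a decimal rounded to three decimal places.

For spin-½, the probability of finding spin-up along an axis at angle θ to the initial spin direction is cos²(θ/2); spin-down is sin²(θ/2).
θ = 60°, so P = cos²(30°) ≈ 0.750.

0.750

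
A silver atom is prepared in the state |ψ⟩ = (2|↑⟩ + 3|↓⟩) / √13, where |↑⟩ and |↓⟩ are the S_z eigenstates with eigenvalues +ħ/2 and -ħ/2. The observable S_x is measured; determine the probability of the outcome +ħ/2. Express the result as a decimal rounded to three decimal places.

0.962

|+x⟩ = (|↑⟩ + |↓⟩)/√2, so ⟨+x|ψ⟩ = (5) / (√2·√13).
P = |5|² / 26 = 25/26.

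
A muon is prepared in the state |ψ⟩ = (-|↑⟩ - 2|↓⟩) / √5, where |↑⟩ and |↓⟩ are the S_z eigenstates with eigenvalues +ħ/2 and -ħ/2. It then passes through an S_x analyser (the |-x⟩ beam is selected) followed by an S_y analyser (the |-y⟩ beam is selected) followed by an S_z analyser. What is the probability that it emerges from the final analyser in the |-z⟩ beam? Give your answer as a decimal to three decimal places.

First analyser (S_x): P(|-x⟩) = |⟨-x|ψ⟩|² = 1/10.
After stage 1 the state is |-x⟩; P(|-y⟩) = |⟨-y|-x⟩|² = 1/2.
After stage 2 the state is |-y⟩; P(|-z⟩) = |⟨-z|-y⟩|² = 1/2.
Joint probability = 1/10 × 1/2 × 1/2 = 0.025.

0.025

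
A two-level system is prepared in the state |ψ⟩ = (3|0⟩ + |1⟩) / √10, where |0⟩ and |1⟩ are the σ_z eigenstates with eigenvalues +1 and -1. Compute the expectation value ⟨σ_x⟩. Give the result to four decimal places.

0.6000

⟨σ_x⟩ = 2 Re(a* b)/(|a|²+|b|²) with a = 3, b = 1.
a* b = 3, so ⟨σ_x⟩ = 6/10.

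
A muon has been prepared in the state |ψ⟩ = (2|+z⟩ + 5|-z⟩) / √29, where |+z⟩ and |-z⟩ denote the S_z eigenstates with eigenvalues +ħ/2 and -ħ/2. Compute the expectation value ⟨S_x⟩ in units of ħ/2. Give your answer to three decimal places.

0.690

⟨σ_x⟩ = 2 Re(a* b)/(|a|²+|b|²) with a = 2, b = 5.
a* b = 10, so ⟨σ_x⟩ = 20/29.
⟨S_x⟩ = (ħ/2)·⟨σ_x⟩.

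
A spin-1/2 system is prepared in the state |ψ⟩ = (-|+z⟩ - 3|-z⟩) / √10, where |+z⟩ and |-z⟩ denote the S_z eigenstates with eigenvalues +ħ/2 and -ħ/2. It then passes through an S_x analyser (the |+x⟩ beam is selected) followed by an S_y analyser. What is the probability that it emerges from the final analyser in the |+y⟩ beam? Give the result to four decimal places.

First analyser (S_x): P(|+x⟩) = |⟨+x|ψ⟩|² = 16/20.
After stage 1 the state is |+x⟩; P(|+y⟩) = |⟨+y|+x⟩|² = 1/2.
Joint probability = 16/20 × 1/2 = 0.4000.

0.4000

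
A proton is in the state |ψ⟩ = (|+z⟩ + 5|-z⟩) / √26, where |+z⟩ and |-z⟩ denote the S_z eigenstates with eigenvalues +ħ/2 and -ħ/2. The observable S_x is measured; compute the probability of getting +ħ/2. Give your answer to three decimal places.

|+x⟩ = (|+z⟩ + |-z⟩)/√2, so ⟨+x|ψ⟩ = (6) / (√2·√26).
P = |6|² / 52 = 36/52.

0.692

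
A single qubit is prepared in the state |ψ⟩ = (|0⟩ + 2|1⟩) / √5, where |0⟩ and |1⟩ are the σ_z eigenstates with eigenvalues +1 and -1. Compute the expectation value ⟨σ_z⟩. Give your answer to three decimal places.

-0.600

⟨σ_z⟩ = |a|² - |b|² divided by |a|²+|b|², with a, b the |0⟩, |1⟩ amplitudes.
= (1 - 4)/5 = -3/5.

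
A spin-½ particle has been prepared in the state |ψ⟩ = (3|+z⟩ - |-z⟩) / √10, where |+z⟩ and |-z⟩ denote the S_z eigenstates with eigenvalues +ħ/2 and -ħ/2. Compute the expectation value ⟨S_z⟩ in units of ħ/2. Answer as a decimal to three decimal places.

0.800

⟨σ_z⟩ = |a|² - |b|² divided by |a|²+|b|², with a, b the |+z⟩, |-z⟩ amplitudes.
= (9 - 1)/10 = 8/10.
⟨S_z⟩ = (ħ/2)·⟨σ_z⟩.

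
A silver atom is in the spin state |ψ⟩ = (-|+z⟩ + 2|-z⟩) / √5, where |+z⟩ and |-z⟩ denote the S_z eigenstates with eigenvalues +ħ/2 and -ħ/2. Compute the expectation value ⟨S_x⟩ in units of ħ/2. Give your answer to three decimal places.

⟨σ_x⟩ = 2 Re(a* b)/(|a|²+|b|²) with a = -1, b = 2.
a* b = -2, so ⟨σ_x⟩ = -4/5.
⟨S_x⟩ = (ħ/2)·⟨σ_x⟩.

-0.800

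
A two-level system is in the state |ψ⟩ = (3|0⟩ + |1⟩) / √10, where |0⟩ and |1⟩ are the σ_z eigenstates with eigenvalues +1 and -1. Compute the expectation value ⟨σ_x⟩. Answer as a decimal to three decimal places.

⟨σ_x⟩ = 2 Re(a* b)/(|a|²+|b|²) with a = 3, b = 1.
a* b = 3, so ⟨σ_x⟩ = 6/10.

0.600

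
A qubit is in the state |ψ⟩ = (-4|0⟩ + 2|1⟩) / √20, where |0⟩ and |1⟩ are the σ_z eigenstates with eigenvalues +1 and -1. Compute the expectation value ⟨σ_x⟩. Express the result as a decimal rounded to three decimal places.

⟨σ_x⟩ = 2 Re(a* b)/(|a|²+|b|²) with a = -4, b = 2.
a* b = -8, so ⟨σ_x⟩ = -16/20.

-0.800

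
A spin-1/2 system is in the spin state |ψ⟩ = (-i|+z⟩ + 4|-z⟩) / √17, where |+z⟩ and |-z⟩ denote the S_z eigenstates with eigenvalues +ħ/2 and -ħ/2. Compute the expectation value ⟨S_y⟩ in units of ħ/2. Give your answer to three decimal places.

⟨σ_y⟩ = 2 Im(a* b)/(|a|²+|b|²) with a = -i, b = 4.
a* b = 4i, so ⟨σ_y⟩ = 8/17.
⟨S_y⟩ = (ħ/2)·⟨σ_y⟩.

0.471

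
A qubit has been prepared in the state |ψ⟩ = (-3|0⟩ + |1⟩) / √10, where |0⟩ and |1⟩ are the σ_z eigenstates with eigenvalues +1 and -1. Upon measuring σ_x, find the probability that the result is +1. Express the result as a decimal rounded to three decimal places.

|+x⟩ = (|0⟩ + |1⟩)/√2, so ⟨+x|ψ⟩ = (-2) / (√2·√10).
P = |-2|² / 20 = 4/20.

0.200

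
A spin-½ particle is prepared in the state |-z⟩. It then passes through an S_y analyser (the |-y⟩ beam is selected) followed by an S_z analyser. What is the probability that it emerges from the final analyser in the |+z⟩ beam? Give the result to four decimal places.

First analyser (S_y): from |-z⟩, P(|-y⟩) = 1/2.
After stage 1 the state is |-y⟩; P(|+z⟩) = |⟨+z|-y⟩|² = 1/2.
Joint probability = 1/2 × 1/2 = 0.2500.

0.2500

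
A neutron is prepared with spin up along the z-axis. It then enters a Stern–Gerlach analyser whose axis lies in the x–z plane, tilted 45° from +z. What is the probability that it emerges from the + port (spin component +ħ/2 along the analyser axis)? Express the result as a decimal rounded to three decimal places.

0.854

For spin-½, the probability of finding spin-up along an axis at angle θ to the initial spin direction is cos²(θ/2); spin-down is sin²(θ/2).
θ = 45°, so P = cos²(22.5°) ≈ 0.854.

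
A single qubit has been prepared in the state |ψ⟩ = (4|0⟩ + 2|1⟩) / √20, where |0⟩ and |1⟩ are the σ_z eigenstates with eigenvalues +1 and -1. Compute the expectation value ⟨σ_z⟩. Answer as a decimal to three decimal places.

⟨σ_z⟩ = |a|² - |b|² divided by |a|²+|b|², with a, b the |0⟩, |1⟩ amplitudes.
= (16 - 4)/20 = 12/20.

0.600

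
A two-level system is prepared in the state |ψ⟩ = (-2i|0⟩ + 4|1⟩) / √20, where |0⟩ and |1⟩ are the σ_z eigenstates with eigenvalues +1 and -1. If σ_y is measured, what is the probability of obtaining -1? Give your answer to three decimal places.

|-y⟩ = (|0⟩ - i|1⟩)/√2, so ⟨-y|ψ⟩ = (2i) / (√2·√20).
P = |2i|² / 40 = 4/40.

0.100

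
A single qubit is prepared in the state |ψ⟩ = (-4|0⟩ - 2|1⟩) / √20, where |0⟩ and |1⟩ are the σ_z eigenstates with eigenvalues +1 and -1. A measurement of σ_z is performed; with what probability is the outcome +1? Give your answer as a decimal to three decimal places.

The +1 outcome corresponds to |0⟩. Its amplitude in |ψ⟩ is -4/√20.
P = |-4|² / 20 = 16/20.

0.800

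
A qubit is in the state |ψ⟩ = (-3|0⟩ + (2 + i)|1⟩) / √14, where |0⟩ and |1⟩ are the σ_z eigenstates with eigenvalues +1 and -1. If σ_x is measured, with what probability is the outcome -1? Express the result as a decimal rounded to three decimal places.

0.929

|-x⟩ = (|0⟩ - |1⟩)/√2, so ⟨-x|ψ⟩ = (-5 - i) / (√2·√14).
P = |-5 - i|² / 28 = 26/28.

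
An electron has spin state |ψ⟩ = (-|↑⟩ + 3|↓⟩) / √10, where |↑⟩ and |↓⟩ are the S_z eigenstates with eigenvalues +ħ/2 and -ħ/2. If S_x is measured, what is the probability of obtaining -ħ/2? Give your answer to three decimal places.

|-x⟩ = (|↑⟩ - |↓⟩)/√2, so ⟨-x|ψ⟩ = (-4) / (√2·√10).
P = |-4|² / 20 = 16/20.

0.800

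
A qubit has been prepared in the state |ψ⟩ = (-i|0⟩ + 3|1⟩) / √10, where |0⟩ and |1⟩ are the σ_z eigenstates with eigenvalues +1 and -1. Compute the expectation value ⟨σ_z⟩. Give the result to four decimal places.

⟨σ_z⟩ = |a|² - |b|² divided by |a|²+|b|², with a, b the |0⟩, |1⟩ amplitudes.
= (1 - 9)/10 = -8/10.

-0.8000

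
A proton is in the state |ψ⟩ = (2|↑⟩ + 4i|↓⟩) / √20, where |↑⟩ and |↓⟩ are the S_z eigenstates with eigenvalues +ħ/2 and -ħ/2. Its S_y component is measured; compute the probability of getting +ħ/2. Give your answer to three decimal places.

|+y⟩ = (|↑⟩ + i|↓⟩)/√2, so ⟨+y|ψ⟩ = (6) / (√2·√20).
P = |6|² / 40 = 36/40.

0.900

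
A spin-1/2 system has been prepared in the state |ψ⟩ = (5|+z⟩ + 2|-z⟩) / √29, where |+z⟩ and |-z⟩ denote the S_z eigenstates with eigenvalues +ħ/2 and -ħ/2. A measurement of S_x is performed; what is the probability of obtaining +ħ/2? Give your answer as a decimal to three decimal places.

0.845

|+x⟩ = (|+z⟩ + |-z⟩)/√2, so ⟨+x|ψ⟩ = (7) / (√2·√29).
P = |7|² / 58 = 49/58.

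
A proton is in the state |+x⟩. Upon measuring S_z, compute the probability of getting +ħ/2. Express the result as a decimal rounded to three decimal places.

In the S_z basis, |+x⟩ = (|↑⟩ + |↓⟩)/√2 and |+z⟩ = |↑⟩.
|⟨+z|+x⟩|² = 1/2.

0.500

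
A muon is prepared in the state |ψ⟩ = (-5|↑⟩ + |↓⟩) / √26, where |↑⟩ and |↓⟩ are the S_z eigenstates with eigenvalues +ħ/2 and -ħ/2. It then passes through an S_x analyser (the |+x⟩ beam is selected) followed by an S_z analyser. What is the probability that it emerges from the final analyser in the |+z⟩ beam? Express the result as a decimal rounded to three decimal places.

0.154

First analyser (S_x): P(|+x⟩) = |⟨+x|ψ⟩|² = 16/52.
After stage 1 the state is |+x⟩; P(|+z⟩) = |⟨+z|+x⟩|² = 1/2.
Joint probability = 16/52 × 1/2 = 0.154.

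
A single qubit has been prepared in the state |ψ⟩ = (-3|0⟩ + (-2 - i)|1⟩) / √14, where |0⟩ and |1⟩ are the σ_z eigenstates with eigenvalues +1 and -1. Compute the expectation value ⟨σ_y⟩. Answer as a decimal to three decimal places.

0.429

⟨σ_y⟩ = 2 Im(a* b)/(|a|²+|b|²) with a = -3, b = (-2 - i).
a* b = (6 + 3i), so ⟨σ_y⟩ = 6/14.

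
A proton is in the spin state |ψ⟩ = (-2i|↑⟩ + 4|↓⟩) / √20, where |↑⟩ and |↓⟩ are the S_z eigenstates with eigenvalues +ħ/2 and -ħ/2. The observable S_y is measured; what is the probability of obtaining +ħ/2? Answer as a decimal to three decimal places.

|+y⟩ = (|↑⟩ + i|↓⟩)/√2, so ⟨+y|ψ⟩ = (-6i) / (√2·√20).
P = |-6i|² / 40 = 36/40.

0.900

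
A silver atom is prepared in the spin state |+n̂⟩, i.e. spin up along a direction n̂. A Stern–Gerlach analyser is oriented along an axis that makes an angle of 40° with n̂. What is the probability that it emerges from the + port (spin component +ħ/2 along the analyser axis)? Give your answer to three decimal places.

For spin-½, the probability of finding spin-up along an axis at angle θ to the initial spin direction is cos²(θ/2); spin-down is sin²(θ/2).
θ = 40°, so P = cos²(20°) ≈ 0.883.

0.883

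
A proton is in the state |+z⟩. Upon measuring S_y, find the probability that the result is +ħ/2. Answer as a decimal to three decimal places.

0.500

In the S_z basis, |+z⟩ = |+z⟩ and |+y⟩ = (|+z⟩ + i|-z⟩)/√2.
|⟨+y|+z⟩|² = 1/2.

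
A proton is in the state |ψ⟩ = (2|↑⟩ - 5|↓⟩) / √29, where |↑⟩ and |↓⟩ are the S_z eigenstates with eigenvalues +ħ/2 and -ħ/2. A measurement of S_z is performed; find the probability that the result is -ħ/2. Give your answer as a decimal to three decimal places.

0.862

The -ħ/2 outcome corresponds to |↓⟩. Its amplitude in |ψ⟩ is -5/√29.
P = |-5|² / 29 = 25/29.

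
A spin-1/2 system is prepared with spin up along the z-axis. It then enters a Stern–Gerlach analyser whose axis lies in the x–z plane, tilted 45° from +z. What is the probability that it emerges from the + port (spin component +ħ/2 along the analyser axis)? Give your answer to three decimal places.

For spin-½, the probability of finding spin-up along an axis at angle θ to the initial spin direction is cos²(θ/2); spin-down is sin²(θ/2).
θ = 45°, so P = cos²(22.5°) ≈ 0.854.

0.854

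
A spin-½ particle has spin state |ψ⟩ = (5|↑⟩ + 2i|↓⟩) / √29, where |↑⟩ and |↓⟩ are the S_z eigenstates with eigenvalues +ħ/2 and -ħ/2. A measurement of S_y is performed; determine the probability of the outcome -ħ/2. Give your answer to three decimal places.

|-y⟩ = (|↑⟩ - i|↓⟩)/√2, so ⟨-y|ψ⟩ = (3) / (√2·√29).
P = |3|² / 58 = 9/58.

0.155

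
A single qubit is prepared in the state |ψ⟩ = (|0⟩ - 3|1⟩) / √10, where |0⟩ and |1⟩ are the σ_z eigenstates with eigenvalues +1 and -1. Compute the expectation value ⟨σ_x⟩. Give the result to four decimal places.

⟨σ_x⟩ = 2 Re(a* b)/(|a|²+|b|²) with a = 1, b = -3.
a* b = -3, so ⟨σ_x⟩ = -6/10.

-0.6000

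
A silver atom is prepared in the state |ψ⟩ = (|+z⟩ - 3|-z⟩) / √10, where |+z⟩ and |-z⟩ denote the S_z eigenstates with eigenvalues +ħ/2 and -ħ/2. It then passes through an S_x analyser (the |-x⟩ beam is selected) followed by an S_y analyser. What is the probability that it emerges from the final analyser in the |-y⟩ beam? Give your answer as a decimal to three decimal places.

0.400

First analyser (S_x): P(|-x⟩) = |⟨-x|ψ⟩|² = 16/20.
After stage 1 the state is |-x⟩; P(|-y⟩) = |⟨-y|-x⟩|² = 1/2.
Joint probability = 16/20 × 1/2 = 0.400.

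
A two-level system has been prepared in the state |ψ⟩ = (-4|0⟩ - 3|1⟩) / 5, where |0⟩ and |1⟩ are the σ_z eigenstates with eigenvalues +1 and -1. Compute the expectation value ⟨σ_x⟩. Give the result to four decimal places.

0.9600

⟨σ_x⟩ = 2 Re(a* b)/(|a|²+|b|²) with a = -4, b = -3.
a* b = 12, so ⟨σ_x⟩ = 24/25.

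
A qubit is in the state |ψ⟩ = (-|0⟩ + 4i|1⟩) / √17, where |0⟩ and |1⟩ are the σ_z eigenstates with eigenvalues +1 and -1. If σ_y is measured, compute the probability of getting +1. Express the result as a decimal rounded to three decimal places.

0.265

|+y⟩ = (|0⟩ + i|1⟩)/√2, so ⟨+y|ψ⟩ = (3) / (√2·√17).
P = |3|² / 34 = 9/34.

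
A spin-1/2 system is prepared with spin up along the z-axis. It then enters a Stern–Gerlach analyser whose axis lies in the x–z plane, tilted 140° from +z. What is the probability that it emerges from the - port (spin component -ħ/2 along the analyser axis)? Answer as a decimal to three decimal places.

For spin-½, the probability of finding spin-up along an axis at angle θ to the initial spin direction is cos²(θ/2); spin-down is sin²(θ/2).
θ = 140°, so P = sin²(70°) ≈ 0.883.

0.883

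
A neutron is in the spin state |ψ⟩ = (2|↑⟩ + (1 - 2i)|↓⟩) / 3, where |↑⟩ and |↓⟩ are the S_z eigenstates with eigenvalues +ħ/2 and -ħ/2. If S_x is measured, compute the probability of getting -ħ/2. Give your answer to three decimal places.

|-x⟩ = (|↑⟩ - |↓⟩)/√2, so ⟨-x|ψ⟩ = (1 + 2i) / (√2·3).
P = |1 + 2i|² / 18 = 5/18.

0.278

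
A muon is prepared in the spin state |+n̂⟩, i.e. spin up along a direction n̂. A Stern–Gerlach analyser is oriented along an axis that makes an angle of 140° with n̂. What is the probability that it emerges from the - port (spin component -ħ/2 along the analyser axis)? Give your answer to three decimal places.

For spin-½, the probability of finding spin-up along an axis at angle θ to the initial spin direction is cos²(θ/2); spin-down is sin²(θ/2).
θ = 140°, so P = sin²(70°) ≈ 0.883.

0.883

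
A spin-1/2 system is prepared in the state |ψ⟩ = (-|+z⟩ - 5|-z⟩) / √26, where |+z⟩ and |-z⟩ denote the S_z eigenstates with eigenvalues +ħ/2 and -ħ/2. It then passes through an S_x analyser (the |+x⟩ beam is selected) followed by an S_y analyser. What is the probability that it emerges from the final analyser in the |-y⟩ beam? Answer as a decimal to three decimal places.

0.346

First analyser (S_x): P(|+x⟩) = |⟨+x|ψ⟩|² = 36/52.
After stage 1 the state is |+x⟩; P(|-y⟩) = |⟨-y|+x⟩|² = 1/2.
Joint probability = 36/52 × 1/2 = 0.346.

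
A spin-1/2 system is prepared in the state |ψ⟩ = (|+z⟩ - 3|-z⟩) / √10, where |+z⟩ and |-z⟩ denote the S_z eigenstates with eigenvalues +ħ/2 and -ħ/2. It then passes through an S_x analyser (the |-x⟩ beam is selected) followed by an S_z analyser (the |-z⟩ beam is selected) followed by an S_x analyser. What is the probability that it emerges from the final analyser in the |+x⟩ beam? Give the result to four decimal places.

First analyser (S_x): P(|-x⟩) = |⟨-x|ψ⟩|² = 16/20.
After stage 1 the state is |-x⟩; P(|-z⟩) = |⟨-z|-x⟩|² = 1/2.
After stage 2 the state is |-z⟩; P(|+x⟩) = |⟨+x|-z⟩|² = 1/2.
Joint probability = 16/20 × 1/2 × 1/2 = 0.2000.

0.2000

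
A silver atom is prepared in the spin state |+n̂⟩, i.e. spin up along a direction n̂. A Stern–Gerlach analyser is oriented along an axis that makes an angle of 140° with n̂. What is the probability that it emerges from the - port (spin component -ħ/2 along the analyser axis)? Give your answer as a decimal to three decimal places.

0.883

For spin-½, the probability of finding spin-up along an axis at angle θ to the initial spin direction is cos²(θ/2); spin-down is sin²(θ/2).
θ = 140°, so P = sin²(70°) ≈ 0.883.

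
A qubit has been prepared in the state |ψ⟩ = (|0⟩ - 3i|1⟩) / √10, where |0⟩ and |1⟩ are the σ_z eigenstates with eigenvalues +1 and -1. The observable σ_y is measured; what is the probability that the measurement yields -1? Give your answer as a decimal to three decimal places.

0.800

|-y⟩ = (|0⟩ - i|1⟩)/√2, so ⟨-y|ψ⟩ = (4) / (√2·√10).
P = |4|² / 20 = 16/20.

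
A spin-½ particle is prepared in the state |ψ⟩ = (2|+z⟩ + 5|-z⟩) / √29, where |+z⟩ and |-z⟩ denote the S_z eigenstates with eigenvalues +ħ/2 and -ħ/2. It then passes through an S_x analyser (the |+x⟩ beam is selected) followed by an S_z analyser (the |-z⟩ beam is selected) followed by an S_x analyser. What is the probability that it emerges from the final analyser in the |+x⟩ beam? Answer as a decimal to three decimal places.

0.211

First analyser (S_x): P(|+x⟩) = |⟨+x|ψ⟩|² = 49/58.
After stage 1 the state is |+x⟩; P(|-z⟩) = |⟨-z|+x⟩|² = 1/2.
After stage 2 the state is |-z⟩; P(|+x⟩) = |⟨+x|-z⟩|² = 1/2.
Joint probability = 49/58 × 1/2 × 1/2 = 0.211.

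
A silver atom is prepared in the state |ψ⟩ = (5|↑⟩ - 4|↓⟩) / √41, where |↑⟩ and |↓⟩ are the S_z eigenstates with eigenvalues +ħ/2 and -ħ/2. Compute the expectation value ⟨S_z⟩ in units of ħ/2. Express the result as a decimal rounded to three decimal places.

0.220

⟨σ_z⟩ = |a|² - |b|² divided by |a|²+|b|², with a, b the |↑⟩, |↓⟩ amplitudes.
= (25 - 16)/41 = 9/41.
⟨S_z⟩ = (ħ/2)·⟨σ_z⟩.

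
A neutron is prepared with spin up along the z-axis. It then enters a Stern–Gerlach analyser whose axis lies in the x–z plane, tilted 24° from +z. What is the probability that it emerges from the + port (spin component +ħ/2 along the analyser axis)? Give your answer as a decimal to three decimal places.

0.957

For spin-½, the probability of finding spin-up along an axis at angle θ to the initial spin direction is cos²(θ/2); spin-down is sin²(θ/2).
θ = 24°, so P = cos²(12°) ≈ 0.957.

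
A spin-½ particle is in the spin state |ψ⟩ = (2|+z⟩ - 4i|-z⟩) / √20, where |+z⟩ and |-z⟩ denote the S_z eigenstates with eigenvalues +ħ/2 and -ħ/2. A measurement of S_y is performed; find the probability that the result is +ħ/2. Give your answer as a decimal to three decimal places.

0.100

|+y⟩ = (|+z⟩ + i|-z⟩)/√2, so ⟨+y|ψ⟩ = (-2) / (√2·√20).
P = |-2|² / 40 = 4/40.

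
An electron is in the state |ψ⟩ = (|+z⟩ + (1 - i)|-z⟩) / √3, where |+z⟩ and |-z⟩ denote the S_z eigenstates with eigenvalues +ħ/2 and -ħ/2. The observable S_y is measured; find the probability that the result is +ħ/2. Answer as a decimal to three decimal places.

|+y⟩ = (|+z⟩ + i|-z⟩)/√2, so ⟨+y|ψ⟩ = (-i) / (√2·√3).
P = |-i|² / 6 = 1/6.

0.167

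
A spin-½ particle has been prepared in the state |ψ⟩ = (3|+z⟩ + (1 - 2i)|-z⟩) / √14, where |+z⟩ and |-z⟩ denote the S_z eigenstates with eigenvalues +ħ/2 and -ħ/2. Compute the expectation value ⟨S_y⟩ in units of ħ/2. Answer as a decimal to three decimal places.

⟨σ_y⟩ = 2 Im(a* b)/(|a|²+|b|²) with a = 3, b = (1 - 2i).
a* b = (3 - 6i), so ⟨σ_y⟩ = -12/14.
⟨S_y⟩ = (ħ/2)·⟨σ_y⟩.

-0.857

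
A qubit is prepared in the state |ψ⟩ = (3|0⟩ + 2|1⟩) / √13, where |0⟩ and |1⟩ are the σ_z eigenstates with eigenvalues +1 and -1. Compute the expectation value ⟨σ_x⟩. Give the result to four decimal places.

⟨σ_x⟩ = 2 Re(a* b)/(|a|²+|b|²) with a = 3, b = 2.
a* b = 6, so ⟨σ_x⟩ = 12/13.

0.9231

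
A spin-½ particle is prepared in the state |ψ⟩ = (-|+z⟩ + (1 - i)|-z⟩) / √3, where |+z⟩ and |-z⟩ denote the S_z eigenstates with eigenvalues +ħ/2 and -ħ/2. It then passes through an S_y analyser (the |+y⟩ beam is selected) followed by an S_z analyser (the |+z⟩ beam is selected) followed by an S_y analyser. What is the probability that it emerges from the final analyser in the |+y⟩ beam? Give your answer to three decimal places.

0.208

First analyser (S_y): P(|+y⟩) = |⟨+y|ψ⟩|² = 5/6.
After stage 1 the state is |+y⟩; P(|+z⟩) = |⟨+z|+y⟩|² = 1/2.
After stage 2 the state is |+z⟩; P(|+y⟩) = |⟨+y|+z⟩|² = 1/2.
Joint probability = 5/6 × 1/2 × 1/2 = 0.208.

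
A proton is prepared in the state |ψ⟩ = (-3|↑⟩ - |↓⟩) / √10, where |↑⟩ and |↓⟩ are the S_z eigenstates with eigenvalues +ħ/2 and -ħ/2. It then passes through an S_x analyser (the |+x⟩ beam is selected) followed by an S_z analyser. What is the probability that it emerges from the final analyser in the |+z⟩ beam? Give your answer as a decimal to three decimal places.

0.400

First analyser (S_x): P(|+x⟩) = |⟨+x|ψ⟩|² = 16/20.
After stage 1 the state is |+x⟩; P(|+z⟩) = |⟨+z|+x⟩|² = 1/2.
Joint probability = 16/20 × 1/2 = 0.400.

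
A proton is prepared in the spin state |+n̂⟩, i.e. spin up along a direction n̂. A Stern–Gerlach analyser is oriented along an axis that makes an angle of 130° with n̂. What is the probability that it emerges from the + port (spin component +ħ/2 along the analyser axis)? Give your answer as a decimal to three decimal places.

0.179

For spin-½, the probability of finding spin-up along an axis at angle θ to the initial spin direction is cos²(θ/2); spin-down is sin²(θ/2).
θ = 130°, so P = cos²(65°) ≈ 0.179.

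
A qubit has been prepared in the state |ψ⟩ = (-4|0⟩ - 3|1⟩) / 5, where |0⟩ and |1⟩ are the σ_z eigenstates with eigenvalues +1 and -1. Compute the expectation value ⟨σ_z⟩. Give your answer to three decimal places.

0.280

⟨σ_z⟩ = |a|² - |b|² divided by |a|²+|b|², with a, b the |0⟩, |1⟩ amplitudes.
= (16 - 9)/25 = 7/25.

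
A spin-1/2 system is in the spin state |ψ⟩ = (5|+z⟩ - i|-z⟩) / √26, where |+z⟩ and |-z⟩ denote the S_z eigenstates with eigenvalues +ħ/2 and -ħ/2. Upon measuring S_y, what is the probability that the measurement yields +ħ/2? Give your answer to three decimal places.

0.308

|+y⟩ = (|+z⟩ + i|-z⟩)/√2, so ⟨+y|ψ⟩ = (4) / (√2·√26).
P = |4|² / 52 = 16/52.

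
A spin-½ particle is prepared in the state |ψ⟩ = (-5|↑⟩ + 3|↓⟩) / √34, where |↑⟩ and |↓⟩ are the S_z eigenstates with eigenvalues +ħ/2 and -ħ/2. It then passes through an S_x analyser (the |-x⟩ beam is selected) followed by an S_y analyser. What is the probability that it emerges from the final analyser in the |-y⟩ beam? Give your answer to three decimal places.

0.471

First analyser (S_x): P(|-x⟩) = |⟨-x|ψ⟩|² = 64/68.
After stage 1 the state is |-x⟩; P(|-y⟩) = |⟨-y|-x⟩|² = 1/2.
Joint probability = 64/68 × 1/2 = 0.471.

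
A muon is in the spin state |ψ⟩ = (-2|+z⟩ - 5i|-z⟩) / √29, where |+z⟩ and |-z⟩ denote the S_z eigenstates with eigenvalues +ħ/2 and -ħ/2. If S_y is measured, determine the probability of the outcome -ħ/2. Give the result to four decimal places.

0.1552

|-y⟩ = (|+z⟩ - i|-z⟩)/√2, so ⟨-y|ψ⟩ = (3) / (√2·√29).
P = |3|² / 58 = 9/58.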